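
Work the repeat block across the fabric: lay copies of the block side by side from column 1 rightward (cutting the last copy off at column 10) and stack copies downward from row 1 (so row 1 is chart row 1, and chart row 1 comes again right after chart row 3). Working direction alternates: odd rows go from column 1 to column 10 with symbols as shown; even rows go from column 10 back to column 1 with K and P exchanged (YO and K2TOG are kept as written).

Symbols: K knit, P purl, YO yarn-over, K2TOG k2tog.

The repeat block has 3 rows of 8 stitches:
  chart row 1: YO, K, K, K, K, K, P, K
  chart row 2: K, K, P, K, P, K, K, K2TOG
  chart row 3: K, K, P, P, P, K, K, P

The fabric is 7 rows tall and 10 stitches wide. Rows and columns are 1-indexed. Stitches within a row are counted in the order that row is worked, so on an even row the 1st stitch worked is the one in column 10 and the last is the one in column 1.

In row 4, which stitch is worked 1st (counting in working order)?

Stitch:
P

Derivation:
Row 4 uses chart row ((4-1) mod 3)+1 = 1. Row 4 is even, so WS.
Chart row 1 tiled across columns 1-10: YO K K K K K P K YO K
Wrong side: read the tiled row from column 10 down to 1 and exchange K with P (leave YO, K2TOG).
Row 4 as worked: P YO P K P P P P P YO
Stitch 1 in working order -> P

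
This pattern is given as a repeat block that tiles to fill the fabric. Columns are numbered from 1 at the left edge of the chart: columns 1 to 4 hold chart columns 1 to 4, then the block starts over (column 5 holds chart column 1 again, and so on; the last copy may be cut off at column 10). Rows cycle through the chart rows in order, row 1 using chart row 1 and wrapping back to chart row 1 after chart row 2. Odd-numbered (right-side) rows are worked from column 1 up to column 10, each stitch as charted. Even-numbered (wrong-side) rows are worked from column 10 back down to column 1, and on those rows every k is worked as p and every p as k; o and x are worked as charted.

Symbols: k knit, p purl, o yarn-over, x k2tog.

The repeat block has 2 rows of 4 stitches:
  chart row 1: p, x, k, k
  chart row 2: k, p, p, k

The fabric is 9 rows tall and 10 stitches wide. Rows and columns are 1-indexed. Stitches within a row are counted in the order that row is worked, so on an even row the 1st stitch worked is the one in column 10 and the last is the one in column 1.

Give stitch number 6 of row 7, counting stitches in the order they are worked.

For row 7: chart row = ((7-1) mod 2) + 1 = 1; this is a RS (odd) row.
Chart row 1 tiled across columns 1-10: p x k k p x k k p x
RS row: no reversal, no swap; stitch n worked = column n.
The 6th stitch worked is x.

Result:
x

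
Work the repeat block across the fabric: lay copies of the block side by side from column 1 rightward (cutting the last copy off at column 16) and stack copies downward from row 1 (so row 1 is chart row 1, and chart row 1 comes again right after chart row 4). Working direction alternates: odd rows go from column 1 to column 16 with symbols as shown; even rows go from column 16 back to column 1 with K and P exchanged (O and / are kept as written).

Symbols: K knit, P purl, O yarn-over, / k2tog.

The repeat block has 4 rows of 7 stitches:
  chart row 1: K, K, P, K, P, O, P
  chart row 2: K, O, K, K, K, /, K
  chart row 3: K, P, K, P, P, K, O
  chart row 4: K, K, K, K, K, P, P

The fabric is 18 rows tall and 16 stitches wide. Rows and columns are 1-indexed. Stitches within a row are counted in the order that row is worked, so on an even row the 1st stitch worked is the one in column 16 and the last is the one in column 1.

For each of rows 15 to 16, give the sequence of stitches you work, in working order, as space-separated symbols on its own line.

Row 15: chart row 3, RS - tile across columns 1-16 and work as-is.
Row 16: chart row 4, WS - tiled (columns 1-16): K K K K K P P K K K K K P P K K; work from column 16 back to 1 with K<->P swapped.

Result:
K P K P P K O K P K P P K O K P
P P K K P P P P P K K P P P P P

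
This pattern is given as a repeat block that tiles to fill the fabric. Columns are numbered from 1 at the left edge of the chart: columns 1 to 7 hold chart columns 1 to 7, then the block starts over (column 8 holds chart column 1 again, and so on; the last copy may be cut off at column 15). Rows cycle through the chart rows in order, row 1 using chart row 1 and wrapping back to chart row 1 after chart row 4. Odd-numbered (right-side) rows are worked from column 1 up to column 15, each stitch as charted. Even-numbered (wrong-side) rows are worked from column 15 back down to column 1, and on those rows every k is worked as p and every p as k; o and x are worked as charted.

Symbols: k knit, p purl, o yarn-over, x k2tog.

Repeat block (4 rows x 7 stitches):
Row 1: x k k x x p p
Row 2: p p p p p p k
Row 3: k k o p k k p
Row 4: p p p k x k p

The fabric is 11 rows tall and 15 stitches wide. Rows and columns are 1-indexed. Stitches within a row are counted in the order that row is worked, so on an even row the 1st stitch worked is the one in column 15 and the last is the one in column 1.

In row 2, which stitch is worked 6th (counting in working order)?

== STITCH ==
k

Derivation:
Row 2 uses chart row ((2-1) mod 4)+1 = 2. Row 2 is even, so WS.
Chart row 2 tiled across columns 1-15: p p p p p p k p p p p p p k p
WS row: flip the tiled sequence (start at column 15) and apply k<->p; o and x stay.
Row 2 as worked: k p k k k k k k p k k k k k k
Counting 6 along the worked row gives k.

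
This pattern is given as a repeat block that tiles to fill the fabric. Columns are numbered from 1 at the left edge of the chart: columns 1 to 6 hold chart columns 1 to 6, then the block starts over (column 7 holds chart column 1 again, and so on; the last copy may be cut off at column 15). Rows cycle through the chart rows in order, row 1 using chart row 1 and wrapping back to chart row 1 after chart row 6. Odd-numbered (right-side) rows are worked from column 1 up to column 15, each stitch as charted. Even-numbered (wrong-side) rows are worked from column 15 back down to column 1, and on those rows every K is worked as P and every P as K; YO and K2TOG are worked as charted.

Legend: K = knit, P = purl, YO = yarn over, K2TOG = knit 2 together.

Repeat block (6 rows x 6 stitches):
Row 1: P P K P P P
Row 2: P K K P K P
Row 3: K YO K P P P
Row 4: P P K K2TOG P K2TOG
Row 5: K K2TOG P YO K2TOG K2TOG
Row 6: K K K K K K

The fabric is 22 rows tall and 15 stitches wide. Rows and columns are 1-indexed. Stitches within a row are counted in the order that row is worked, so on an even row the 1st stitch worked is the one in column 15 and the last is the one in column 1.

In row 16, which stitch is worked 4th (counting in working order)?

Row 16: (16-1) mod 6 = 3, so use chart row 4. Even row -> WS.
Chart row 4 tiled across columns 1-15: P P K K2TOG P K2TOG P P K K2TOG P K2TOG P P K
Wrong side: read the tiled row from column 15 down to 1 and exchange K with P (leave YO, K2TOG).
Row 16 as worked: P K K K2TOG K K2TOG P K K K2TOG K K2TOG P K K
Counting 4 along the worked row gives K2TOG.

Stitch:
K2TOG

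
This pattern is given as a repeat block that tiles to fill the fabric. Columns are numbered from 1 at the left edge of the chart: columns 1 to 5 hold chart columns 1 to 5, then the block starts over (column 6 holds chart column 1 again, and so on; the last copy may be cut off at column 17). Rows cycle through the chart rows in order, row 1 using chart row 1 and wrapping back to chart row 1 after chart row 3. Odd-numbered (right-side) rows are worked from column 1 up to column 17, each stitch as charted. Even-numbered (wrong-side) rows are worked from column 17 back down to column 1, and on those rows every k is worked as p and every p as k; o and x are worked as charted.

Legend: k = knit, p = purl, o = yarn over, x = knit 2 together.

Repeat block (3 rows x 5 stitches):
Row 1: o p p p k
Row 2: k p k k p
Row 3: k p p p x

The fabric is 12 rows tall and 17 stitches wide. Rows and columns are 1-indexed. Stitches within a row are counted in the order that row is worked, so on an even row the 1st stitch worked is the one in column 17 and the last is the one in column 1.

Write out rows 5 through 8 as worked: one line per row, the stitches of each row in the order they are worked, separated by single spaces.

Result:
k p k k p k p k k p k p k k p k p
k p x k k k p x k k k p x k k k p
o p p p k o p p p k o p p p k o p
k p k p p k p k p p k p k p p k p

Derivation:
Row 5: chart row 2, RS - tile across columns 1-17 and work as-is.
Row 6: chart row 3, WS - tiled (columns 1-17): k p p p x k p p p x k p p p x k p; work from column 17 back to 1 with k<->p swapped.
Row 7: chart row 1, RS - tile across columns 1-17 and work as-is.
Row 8: chart row 2, WS - tiled (columns 1-17): k p k k p k p k k p k p k k p k p; work from column 17 back to 1 with k<->p swapped.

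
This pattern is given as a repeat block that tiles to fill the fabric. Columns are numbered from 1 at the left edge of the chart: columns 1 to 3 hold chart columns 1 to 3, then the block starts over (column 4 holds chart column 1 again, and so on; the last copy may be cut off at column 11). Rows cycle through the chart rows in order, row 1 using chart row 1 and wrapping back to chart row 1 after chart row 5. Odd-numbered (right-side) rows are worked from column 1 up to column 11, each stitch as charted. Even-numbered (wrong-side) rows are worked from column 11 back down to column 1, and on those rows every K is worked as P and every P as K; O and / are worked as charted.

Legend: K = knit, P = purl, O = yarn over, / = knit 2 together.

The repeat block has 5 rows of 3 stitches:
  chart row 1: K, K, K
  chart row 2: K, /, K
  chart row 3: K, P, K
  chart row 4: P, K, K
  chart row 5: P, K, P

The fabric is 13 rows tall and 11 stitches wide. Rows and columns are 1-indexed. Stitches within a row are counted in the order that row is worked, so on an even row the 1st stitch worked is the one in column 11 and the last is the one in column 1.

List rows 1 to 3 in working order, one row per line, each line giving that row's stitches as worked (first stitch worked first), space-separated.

Row 1: chart row 1, RS - tile across columns 1-11 and work as-is.
Row 2: chart row 2, WS - tiled (columns 1-11): K / K K / K K / K K /; work from column 11 back to 1 with K<->P swapped.
Row 3: chart row 3, RS - tile across columns 1-11 and work as-is.

Result:
K K K K K K K K K K K
/ P P / P P / P P / P
K P K K P K K P K K P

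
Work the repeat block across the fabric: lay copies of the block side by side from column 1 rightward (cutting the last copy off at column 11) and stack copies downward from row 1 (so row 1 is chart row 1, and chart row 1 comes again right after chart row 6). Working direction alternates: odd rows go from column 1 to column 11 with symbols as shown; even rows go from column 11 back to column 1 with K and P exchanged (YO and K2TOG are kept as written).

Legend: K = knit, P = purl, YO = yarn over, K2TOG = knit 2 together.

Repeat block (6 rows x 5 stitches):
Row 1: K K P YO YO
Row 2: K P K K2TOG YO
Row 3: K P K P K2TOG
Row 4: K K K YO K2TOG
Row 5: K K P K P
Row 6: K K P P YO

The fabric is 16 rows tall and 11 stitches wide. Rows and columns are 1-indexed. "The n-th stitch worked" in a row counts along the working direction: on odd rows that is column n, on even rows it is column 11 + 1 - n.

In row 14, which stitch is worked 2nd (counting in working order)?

Row 14 uses chart row ((14-1) mod 6)+1 = 2. Row 14 is even, so WS.
Chart row 2 tiled across columns 1-11: K P K K2TOG YO K P K K2TOG YO K
WS row: flip the tiled sequence (start at column 11) and apply K<->P; YO and K2TOG stay.
Row 14 as worked: P YO K2TOG P K P YO K2TOG P K P
The 2nd stitch worked is YO.

Result:
YO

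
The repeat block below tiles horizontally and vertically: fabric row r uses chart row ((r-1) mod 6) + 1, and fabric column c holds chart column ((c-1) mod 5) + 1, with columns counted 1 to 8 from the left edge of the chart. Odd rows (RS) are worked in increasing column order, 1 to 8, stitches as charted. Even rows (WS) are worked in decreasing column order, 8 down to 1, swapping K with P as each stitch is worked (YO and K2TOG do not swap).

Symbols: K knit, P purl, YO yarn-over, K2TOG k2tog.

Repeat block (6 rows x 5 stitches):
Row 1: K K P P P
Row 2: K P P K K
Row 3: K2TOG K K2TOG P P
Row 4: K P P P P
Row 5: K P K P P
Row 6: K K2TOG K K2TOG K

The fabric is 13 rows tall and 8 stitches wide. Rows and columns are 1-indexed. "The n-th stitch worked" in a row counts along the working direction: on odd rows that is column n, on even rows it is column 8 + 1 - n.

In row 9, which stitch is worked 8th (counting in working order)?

Row 9: (9-1) mod 6 = 2, so use chart row 3. Odd row -> RS.
Chart row 3 tiled across columns 1-8: K2TOG K K2TOG P P K2TOG K K2TOG
RS row: no reversal, no swap; stitch n worked = column n.
The 8th stitch worked is K2TOG.

Stitch:
K2TOG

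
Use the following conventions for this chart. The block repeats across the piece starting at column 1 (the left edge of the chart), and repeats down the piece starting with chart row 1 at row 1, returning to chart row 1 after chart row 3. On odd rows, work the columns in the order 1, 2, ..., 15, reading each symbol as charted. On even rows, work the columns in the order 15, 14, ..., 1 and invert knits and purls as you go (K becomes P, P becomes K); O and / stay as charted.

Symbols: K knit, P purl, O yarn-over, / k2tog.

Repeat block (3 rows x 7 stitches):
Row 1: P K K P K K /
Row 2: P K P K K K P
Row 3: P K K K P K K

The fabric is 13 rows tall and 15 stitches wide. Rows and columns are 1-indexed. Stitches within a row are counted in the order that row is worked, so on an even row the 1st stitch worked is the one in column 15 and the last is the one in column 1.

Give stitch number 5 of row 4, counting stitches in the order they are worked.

For row 4: chart row = ((4-1) mod 3) + 1 = 1; this is a WS (even) row.
Chart row 1 tiled across columns 1-15: P K K P K K / P K K P K K / P
WS row: flip the tiled sequence (start at column 15) and apply K<->P; O and / stay.
Row 4 as worked: K / P P K P P K / P P K P P K
Stitch 5 in working order -> K

== STITCH ==
K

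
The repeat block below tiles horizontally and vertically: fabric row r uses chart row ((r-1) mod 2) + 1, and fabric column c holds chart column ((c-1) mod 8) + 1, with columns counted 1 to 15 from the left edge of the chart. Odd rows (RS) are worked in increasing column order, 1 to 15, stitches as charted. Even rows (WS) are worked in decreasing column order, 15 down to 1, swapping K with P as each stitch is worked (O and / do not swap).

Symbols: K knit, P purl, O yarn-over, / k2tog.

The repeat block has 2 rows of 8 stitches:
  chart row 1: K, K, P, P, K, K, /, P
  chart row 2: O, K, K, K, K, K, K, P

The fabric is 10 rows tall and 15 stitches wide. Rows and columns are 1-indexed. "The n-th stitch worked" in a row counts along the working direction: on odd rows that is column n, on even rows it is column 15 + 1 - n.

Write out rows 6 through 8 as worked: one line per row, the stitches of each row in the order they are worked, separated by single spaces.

Rows as worked:
P P P P P P O K P P P P P P O
K K P P K K / P K K P P K K /
P P P P P P O K P P P P P P O

Derivation:
Row 6: chart row 2, WS - tiled (columns 1-15): O K K K K K K P O K K K K K K; work from column 15 back to 1 with K<->P swapped.
Row 7: chart row 1, RS - tile across columns 1-15 and work as-is.
Row 8: chart row 2, WS - tiled (columns 1-15): O K K K K K K P O K K K K K K; work from column 15 back to 1 with K<->P swapped.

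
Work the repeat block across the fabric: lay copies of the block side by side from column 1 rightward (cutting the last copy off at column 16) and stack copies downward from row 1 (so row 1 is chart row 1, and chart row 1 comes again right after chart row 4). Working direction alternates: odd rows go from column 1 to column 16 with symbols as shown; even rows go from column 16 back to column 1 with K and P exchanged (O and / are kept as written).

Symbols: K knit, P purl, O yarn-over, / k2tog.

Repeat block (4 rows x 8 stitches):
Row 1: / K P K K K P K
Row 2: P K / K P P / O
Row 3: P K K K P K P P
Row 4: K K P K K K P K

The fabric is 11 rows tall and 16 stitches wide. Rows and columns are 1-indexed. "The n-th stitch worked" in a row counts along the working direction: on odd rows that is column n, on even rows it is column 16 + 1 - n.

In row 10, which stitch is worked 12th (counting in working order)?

Row 10: (10-1) mod 4 = 1, so use chart row 2. Even row -> WS.
Chart row 2 tiled across columns 1-16: P K / K P P / O P K / K P P / O
Wrong side: read the tiled row from column 16 down to 1 and exchange K with P (leave O, /).
Row 10 as worked: O / K K P / P K O / K K P / P K
Counting 12 along the worked row gives K.

Result:
K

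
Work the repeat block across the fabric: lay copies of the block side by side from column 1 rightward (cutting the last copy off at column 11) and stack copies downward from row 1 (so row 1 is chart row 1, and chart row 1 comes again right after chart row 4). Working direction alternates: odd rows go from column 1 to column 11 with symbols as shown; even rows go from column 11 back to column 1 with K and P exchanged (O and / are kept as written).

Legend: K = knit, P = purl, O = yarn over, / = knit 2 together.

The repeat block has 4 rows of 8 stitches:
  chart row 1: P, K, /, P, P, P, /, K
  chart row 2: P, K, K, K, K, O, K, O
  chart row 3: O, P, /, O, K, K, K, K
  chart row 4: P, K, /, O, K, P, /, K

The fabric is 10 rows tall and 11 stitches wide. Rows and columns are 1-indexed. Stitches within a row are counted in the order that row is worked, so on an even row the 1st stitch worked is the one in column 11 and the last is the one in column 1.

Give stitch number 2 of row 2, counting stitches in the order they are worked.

Row 2: (2-1) mod 4 = 1, so use chart row 2. Even row -> WS.
Chart row 2 tiled across columns 1-11: P K K K K O K O P K K
WS: work from column 11 back to column 1 (reverse the tiled row), swapping K<->P (O and / unchanged).
Row 2 as worked: P P K O P O P P P P K
Stitch 2 in working order -> P

Result:
P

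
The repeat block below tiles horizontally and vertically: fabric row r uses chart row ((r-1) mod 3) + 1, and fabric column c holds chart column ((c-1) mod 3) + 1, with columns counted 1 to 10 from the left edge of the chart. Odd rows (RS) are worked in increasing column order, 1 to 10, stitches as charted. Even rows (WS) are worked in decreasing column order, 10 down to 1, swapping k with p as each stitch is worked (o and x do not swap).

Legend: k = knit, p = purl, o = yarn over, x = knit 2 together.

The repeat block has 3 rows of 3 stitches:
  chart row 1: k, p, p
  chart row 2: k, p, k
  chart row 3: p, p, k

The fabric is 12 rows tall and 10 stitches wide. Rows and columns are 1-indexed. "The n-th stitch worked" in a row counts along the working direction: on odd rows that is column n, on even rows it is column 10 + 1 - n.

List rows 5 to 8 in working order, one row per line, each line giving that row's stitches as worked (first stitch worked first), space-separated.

Row 5: chart row 2, RS - tile across columns 1-10 and work as-is.
Row 6: chart row 3, WS - tiled (columns 1-10): p p k p p k p p k p; work from column 10 back to 1 with k<->p swapped.
Row 7: chart row 1, RS - tile across columns 1-10 and work as-is.
Row 8: chart row 2, WS - tiled (columns 1-10): k p k k p k k p k k; work from column 10 back to 1 with k<->p swapped.

Rows as worked:
k p k k p k k p k k
k p k k p k k p k k
k p p k p p k p p k
p p k p p k p p k p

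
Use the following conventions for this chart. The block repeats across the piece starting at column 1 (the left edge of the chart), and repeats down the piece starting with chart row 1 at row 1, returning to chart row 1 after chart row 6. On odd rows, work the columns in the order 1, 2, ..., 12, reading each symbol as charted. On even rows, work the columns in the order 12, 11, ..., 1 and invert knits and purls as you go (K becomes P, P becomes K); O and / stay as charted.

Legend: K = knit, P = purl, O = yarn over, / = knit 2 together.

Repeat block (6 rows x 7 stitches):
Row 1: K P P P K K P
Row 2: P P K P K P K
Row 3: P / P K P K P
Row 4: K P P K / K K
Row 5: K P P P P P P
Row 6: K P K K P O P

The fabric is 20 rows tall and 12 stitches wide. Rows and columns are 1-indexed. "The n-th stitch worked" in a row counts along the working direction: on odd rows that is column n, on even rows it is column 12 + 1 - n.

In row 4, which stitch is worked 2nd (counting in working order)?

Row 4: (4-1) mod 6 = 3, so use chart row 4. Even row -> WS.
Chart row 4 tiled across columns 1-12: K P P K / K K K P P K /
WS row: flip the tiled sequence (start at column 12) and apply K<->P; O and / stay.
Row 4 as worked: / P K K P P P / P K K P
The 2nd stitch worked is P.

Result:
P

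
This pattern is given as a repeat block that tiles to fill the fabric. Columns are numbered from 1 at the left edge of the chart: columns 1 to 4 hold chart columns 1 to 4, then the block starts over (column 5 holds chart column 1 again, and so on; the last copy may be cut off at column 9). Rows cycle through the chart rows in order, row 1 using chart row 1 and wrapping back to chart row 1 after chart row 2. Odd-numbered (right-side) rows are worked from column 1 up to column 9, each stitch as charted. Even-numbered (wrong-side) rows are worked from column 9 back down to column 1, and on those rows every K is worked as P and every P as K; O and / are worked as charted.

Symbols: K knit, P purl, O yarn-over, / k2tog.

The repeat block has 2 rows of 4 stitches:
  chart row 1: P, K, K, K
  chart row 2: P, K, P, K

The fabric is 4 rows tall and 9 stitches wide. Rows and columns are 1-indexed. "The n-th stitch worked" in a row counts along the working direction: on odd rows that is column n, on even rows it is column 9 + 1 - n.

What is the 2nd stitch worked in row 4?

Result:
P

Derivation:
Row 4 uses chart row ((4-1) mod 2)+1 = 2. Row 4 is even, so WS.
Chart row 2 tiled across columns 1-9: P K P K P K P K P
WS: work from column 9 back to column 1 (reverse the tiled row), swapping K<->P (O and / unchanged).
Row 4 as worked: K P K P K P K P K
Counting 2 along the worked row gives P.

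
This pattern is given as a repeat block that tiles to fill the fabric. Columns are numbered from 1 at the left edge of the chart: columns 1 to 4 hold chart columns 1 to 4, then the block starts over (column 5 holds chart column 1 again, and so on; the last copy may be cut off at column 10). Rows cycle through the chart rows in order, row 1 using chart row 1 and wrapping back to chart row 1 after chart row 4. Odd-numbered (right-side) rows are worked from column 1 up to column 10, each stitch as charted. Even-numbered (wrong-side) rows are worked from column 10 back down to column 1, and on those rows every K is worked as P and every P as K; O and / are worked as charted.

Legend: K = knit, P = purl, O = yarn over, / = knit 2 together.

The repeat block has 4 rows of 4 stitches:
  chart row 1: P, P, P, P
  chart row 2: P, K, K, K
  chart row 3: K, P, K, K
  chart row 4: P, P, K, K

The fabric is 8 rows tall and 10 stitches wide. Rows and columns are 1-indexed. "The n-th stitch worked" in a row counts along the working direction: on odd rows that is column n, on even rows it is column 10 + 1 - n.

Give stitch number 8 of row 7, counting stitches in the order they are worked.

Row 7 uses chart row ((7-1) mod 4)+1 = 3. Row 7 is odd, so RS.
Chart row 3 tiled across columns 1-10: K P K K K P K K K P
RS row: no reversal, no swap; stitch n worked = column n.
Counting 8 along the worked row gives K.

Result:
K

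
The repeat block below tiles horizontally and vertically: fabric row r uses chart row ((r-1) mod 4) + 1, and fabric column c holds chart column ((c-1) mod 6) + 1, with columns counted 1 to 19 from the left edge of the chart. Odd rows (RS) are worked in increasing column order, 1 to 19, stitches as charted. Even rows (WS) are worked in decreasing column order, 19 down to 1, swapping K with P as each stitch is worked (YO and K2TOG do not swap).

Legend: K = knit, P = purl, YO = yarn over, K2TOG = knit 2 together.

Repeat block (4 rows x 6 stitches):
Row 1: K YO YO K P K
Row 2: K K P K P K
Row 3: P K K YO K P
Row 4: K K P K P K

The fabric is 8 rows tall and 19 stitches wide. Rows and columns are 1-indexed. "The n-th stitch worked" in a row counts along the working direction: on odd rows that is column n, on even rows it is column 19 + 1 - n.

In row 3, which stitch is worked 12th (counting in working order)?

Result:
P

Derivation:
Row 3: (3-1) mod 4 = 2, so use chart row 3. Odd row -> RS.
Chart row 3 tiled across columns 1-19: P K K YO K P P K K YO K P P K K YO K P P
RS: work column 1 to column 19, symbols as charted — the tiled row is the row as worked.
Counting 12 along the worked row gives P.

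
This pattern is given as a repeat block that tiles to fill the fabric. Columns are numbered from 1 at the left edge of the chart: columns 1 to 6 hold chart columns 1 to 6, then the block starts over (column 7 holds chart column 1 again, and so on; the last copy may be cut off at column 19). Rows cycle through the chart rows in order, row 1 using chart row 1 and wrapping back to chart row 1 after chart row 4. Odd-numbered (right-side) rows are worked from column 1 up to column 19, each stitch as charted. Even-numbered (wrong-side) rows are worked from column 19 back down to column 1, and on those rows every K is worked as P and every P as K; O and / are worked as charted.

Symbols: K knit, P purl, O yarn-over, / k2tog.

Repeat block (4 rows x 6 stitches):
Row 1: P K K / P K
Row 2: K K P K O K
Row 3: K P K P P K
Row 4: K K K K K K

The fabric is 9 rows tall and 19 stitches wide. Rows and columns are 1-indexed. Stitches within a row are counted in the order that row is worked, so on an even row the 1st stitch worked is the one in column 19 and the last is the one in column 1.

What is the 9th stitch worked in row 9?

Result:
K

Derivation:
Row 9: (9-1) mod 4 = 0, so use chart row 1. Odd row -> RS.
Chart row 1 tiled across columns 1-19: P K K / P K P K K / P K P K K / P K P
RS: work column 1 to column 19, symbols as charted — the tiled row is the row as worked.
Stitch 9 in working order -> K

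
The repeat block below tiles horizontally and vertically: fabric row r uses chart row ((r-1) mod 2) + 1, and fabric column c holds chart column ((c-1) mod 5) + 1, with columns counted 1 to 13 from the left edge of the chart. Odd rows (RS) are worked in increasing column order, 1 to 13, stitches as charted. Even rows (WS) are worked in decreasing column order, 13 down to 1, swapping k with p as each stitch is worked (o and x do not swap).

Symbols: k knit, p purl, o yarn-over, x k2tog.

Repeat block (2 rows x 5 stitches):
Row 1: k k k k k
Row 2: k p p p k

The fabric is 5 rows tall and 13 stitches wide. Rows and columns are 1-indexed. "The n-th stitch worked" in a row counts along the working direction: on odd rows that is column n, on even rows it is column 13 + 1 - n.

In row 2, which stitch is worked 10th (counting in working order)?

== STITCH ==
k

Derivation:
For row 2: chart row = ((2-1) mod 2) + 1 = 2; this is a WS (even) row.
Chart row 2 tiled across columns 1-13: k p p p k k p p p k k p p
WS: work from column 13 back to column 1 (reverse the tiled row), swapping k<->p (o and x unchanged).
Row 2 as worked: k k p p k k k p p k k k p
Counting 10 along the worked row gives k.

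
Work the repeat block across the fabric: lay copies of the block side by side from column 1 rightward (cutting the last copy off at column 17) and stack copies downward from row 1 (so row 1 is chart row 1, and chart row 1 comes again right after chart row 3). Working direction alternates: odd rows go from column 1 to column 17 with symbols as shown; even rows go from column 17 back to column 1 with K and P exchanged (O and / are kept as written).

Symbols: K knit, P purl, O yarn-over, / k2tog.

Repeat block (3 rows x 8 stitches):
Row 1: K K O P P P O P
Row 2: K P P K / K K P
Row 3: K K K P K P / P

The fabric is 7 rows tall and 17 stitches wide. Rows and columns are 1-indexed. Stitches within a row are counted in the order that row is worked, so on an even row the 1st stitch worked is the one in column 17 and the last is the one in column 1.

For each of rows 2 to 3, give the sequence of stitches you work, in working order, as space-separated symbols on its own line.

Row 2: chart row 2, WS - tiled (columns 1-17): K P P K / K K P K P P K / K K P K; work from column 17 back to 1 with K<->P swapped.
Row 3: chart row 3, RS - tile across columns 1-17 and work as-is.

Rows as worked:
P K P P / P K K P K P P / P K K P
K K K P K P / P K K K P K P / P K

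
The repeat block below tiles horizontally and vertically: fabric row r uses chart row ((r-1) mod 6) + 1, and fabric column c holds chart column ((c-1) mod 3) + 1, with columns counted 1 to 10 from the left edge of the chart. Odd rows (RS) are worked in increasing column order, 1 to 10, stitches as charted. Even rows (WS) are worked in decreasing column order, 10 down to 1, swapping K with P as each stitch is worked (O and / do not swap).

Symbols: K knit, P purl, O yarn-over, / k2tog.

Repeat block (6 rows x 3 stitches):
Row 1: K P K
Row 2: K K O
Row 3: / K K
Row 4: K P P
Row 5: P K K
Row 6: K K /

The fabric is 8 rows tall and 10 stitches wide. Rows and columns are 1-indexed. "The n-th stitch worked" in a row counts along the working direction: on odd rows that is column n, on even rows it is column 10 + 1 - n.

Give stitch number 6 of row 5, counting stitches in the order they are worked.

For row 5: chart row = ((5-1) mod 6) + 1 = 5; this is a RS (odd) row.
Chart row 5 tiled across columns 1-10: P K K P K K P K K P
Right side: take the tiled row as-is (worked left to right from column 1).
The 6th stitch worked is K.

Result:
K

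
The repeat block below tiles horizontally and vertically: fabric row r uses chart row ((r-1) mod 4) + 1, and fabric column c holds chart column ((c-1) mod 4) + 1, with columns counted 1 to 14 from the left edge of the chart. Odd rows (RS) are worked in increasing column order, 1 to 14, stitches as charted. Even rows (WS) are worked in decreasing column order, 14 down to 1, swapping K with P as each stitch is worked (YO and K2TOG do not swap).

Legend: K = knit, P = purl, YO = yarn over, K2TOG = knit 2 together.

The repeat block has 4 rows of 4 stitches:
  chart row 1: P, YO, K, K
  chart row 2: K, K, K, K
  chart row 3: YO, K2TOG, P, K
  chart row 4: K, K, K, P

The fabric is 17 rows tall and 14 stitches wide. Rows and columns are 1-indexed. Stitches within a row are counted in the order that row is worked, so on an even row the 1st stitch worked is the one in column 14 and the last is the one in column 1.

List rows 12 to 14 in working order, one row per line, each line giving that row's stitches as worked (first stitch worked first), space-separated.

Rows as worked:
P P K P P P K P P P K P P P
P YO K K P YO K K P YO K K P YO
P P P P P P P P P P P P P P

Derivation:
Row 12: chart row 4, WS - tiled (columns 1-14): K K K P K K K P K K K P K K; work from column 14 back to 1 with K<->P swapped.
Row 13: chart row 1, RS - tile across columns 1-14 and work as-is.
Row 14: chart row 2, WS - tiled (columns 1-14): K K K K K K K K K K K K K K; work from column 14 back to 1 with K<->P swapped.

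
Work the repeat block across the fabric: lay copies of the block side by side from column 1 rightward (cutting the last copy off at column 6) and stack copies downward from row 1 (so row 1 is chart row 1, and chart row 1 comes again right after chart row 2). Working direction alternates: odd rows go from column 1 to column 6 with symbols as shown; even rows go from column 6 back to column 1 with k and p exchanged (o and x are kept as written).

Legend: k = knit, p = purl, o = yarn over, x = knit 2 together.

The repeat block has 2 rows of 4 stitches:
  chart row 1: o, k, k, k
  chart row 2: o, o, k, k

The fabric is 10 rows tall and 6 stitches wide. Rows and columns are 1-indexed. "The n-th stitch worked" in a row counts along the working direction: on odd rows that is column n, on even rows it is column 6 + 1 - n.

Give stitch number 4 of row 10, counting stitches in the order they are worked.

Row 10: (10-1) mod 2 = 1, so use chart row 2. Even row -> WS.
Chart row 2 tiled across columns 1-6: o o k k o o
Wrong side: read the tiled row from column 6 down to 1 and exchange k with p (leave o, x).
Row 10 as worked: o o p p o o
Stitch 4 in working order -> p

Result:
p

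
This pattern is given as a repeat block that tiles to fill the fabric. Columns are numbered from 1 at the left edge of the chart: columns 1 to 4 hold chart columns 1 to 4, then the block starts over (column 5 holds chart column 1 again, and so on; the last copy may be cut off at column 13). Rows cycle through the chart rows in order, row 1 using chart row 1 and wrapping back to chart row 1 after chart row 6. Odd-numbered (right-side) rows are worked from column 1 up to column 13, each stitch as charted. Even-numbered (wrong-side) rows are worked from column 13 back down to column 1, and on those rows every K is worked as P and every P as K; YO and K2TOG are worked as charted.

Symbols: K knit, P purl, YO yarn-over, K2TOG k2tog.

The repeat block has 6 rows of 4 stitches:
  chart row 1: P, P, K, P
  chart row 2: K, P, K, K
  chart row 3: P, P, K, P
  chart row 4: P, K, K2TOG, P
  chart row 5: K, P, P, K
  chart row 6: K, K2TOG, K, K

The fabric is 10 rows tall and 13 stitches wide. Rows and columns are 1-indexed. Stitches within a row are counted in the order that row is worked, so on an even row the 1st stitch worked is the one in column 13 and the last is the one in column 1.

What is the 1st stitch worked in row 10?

Result:
K

Derivation:
For row 10: chart row = ((10-1) mod 6) + 1 = 4; this is a WS (even) row.
Chart row 4 tiled across columns 1-13: P K K2TOG P P K K2TOG P P K K2TOG P P
Wrong side: read the tiled row from column 13 down to 1 and exchange K with P (leave YO, K2TOG).
Row 10 as worked: K K K2TOG P K K K2TOG P K K K2TOG P K
The 1st stitch worked is K.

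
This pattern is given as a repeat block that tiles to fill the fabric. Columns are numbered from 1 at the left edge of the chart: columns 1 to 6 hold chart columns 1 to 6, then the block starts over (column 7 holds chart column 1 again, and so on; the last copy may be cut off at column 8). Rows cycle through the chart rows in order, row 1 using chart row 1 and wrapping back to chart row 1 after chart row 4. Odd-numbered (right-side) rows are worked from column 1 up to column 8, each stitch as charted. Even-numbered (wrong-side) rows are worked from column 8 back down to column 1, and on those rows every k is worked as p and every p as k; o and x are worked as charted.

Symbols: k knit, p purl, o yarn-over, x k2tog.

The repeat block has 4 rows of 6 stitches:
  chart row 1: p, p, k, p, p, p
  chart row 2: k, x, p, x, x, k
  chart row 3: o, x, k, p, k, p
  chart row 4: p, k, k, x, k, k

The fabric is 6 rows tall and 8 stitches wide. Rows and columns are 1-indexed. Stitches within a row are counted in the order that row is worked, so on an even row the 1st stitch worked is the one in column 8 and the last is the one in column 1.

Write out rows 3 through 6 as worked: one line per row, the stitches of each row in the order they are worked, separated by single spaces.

== ROWS AS WORKED ==
o x k p k p o x
p k p p x p p k
p p k p p p p p
x p p x x k x p

Derivation:
Row 3: chart row 3, RS - tile across columns 1-8 and work as-is.
Row 4: chart row 4, WS - tiled (columns 1-8): p k k x k k p k; work from column 8 back to 1 with k<->p swapped.
Row 5: chart row 1, RS - tile across columns 1-8 and work as-is.
Row 6: chart row 2, WS - tiled (columns 1-8): k x p x x k k x; work from column 8 back to 1 with k<->p swapped.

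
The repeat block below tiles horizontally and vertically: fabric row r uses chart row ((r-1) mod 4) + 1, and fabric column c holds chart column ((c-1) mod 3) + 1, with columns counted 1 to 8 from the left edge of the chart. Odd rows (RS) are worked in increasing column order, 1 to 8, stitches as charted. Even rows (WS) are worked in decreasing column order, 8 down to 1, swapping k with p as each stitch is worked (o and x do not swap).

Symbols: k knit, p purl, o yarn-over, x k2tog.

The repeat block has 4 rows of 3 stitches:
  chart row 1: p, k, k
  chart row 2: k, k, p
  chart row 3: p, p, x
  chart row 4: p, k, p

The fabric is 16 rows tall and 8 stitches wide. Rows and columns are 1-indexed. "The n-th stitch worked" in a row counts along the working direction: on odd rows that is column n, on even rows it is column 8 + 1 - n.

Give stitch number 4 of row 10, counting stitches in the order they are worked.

Row 10 uses chart row ((10-1) mod 4)+1 = 2. Row 10 is even, so WS.
Chart row 2 tiled across columns 1-8: k k p k k p k k
WS row: flip the tiled sequence (start at column 8) and apply k<->p; o and x stay.
Row 10 as worked: p p k p p k p p
Counting 4 along the worked row gives p.

Stitch:
p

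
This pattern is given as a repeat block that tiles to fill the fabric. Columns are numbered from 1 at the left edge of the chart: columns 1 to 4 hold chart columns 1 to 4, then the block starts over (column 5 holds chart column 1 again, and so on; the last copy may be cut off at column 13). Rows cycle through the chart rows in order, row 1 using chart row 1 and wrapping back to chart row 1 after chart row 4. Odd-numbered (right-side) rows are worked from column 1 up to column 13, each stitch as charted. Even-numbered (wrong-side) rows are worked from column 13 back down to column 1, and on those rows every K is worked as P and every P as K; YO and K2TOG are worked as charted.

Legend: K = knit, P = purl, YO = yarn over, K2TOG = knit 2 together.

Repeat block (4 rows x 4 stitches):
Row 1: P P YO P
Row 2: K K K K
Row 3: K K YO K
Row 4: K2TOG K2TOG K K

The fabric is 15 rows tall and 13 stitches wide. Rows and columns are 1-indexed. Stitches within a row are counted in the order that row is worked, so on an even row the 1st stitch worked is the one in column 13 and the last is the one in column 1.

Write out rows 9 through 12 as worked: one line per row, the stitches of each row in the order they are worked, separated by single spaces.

== ROWS AS WORKED ==
P P YO P P P YO P P P YO P P
P P P P P P P P P P P P P
K K YO K K K YO K K K YO K K
K2TOG P P K2TOG K2TOG P P K2TOG K2TOG P P K2TOG K2TOG

Derivation:
Row 9: chart row 1, RS - tile across columns 1-13 and work as-is.
Row 10: chart row 2, WS - tiled (columns 1-13): K K K K K K K K K K K K K; work from column 13 back to 1 with K<->P swapped.
Row 11: chart row 3, RS - tile across columns 1-13 and work as-is.
Row 12: chart row 4, WS - tiled (columns 1-13): K2TOG K2TOG K K K2TOG K2TOG K K K2TOG K2TOG K K K2TOG; work from column 13 back to 1 with K<->P swapped.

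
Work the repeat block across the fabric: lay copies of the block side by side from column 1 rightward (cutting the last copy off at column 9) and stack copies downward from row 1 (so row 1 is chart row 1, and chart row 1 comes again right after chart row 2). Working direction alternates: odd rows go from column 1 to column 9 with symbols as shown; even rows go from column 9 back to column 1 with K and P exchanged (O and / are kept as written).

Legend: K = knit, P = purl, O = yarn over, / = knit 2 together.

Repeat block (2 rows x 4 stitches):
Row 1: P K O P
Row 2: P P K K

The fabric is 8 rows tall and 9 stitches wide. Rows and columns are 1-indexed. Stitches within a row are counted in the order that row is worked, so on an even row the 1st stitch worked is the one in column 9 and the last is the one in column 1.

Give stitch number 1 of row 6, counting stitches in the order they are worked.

For row 6: chart row = ((6-1) mod 2) + 1 = 2; this is a WS (even) row.
Chart row 2 tiled across columns 1-9: P P K K P P K K P
WS row: flip the tiled sequence (start at column 9) and apply K<->P; O and / stay.
Row 6 as worked: K P P K K P P K K
Stitch 1 in working order -> K

Result:
K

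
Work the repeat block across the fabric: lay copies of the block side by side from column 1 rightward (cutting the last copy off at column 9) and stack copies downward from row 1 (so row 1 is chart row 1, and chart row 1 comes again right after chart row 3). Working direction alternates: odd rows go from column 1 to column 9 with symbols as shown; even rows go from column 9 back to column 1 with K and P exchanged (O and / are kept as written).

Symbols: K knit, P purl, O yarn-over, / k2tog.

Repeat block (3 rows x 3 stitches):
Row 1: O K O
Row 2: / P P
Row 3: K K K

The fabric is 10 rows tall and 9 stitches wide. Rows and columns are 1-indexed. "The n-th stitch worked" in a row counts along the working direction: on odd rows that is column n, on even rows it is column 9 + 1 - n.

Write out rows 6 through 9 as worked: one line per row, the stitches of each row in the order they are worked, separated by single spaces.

Row 6: chart row 3, WS - tiled (columns 1-9): K K K K K K K K K; work from column 9 back to 1 with K<->P swapped.
Row 7: chart row 1, RS - tile across columns 1-9 and work as-is.
Row 8: chart row 2, WS - tiled (columns 1-9): / P P / P P / P P; work from column 9 back to 1 with K<->P swapped.
Row 9: chart row 3, RS - tile across columns 1-9 and work as-is.

== ROWS AS WORKED ==
P P P P P P P P P
O K O O K O O K O
K K / K K / K K /
K K K K K K K K K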